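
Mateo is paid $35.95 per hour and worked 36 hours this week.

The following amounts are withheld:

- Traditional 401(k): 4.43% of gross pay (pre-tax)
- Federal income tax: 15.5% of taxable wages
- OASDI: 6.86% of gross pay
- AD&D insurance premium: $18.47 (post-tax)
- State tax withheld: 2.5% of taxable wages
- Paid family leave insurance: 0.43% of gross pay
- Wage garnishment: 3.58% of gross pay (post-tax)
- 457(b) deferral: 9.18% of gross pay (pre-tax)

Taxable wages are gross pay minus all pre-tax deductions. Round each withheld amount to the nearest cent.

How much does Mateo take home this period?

$757.66

Gross pay: 36 × $35.95 = $1,294.20
457(b) deferral: $1,294.20 × 0.0918 = $118.81
Traditional 401(k): $1,294.20 × 0.0443 = $57.33
Pre-tax total = $118.81 + $57.33 = $176.14
Taxable wages = $1,294.20 − $176.14 = $1,118.06
State tax withheld: $1,118.06 × 0.025 = $27.95
Federal income tax: $1,118.06 × 0.155 = $173.30
OASDI: $1,294.20 × 0.0686 = $88.78
Paid family leave insurance: $1,294.20 × 0.0043 = $5.57
Wage garnishment: $1,294.20 × 0.0358 = $46.33
AD&D insurance premium: $18.47
Total deductions = $118.81 + $57.33 + $27.95 + $173.30 + $88.78 + $5.57 + $46.33 + $18.47 = $536.54
Net pay = $1,294.20 − $536.54 = $757.66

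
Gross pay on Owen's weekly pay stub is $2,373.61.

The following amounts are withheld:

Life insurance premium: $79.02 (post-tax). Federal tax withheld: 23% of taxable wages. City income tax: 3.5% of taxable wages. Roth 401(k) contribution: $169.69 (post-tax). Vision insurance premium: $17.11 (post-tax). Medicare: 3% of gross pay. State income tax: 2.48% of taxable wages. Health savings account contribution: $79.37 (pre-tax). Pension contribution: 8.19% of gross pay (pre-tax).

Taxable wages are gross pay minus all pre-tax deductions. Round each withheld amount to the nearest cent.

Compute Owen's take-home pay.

$1,154.28

Pension contribution: $2,373.61 × 0.0819 = $194.40
Health savings account contribution: $79.37
Pre-tax total = $194.40 + $79.37 = $273.77
Taxable wages = $2,373.61 − $273.77 = $2,099.84
City income tax: $2,099.84 × 0.035 = $73.49
Federal tax withheld: $2,099.84 × 0.23 = $482.96
State income tax: $2,099.84 × 0.0248 = $52.08
Medicare: $2,373.61 × 0.03 = $71.21
Vision insurance premium: $17.11
Roth 401(k) contribution: $169.69
Life insurance premium: $79.02
Total deductions = $194.40 + $79.37 + $73.49 + $482.96 + $52.08 + $71.21 + $17.11 + $169.69 + $79.02 = $1,219.33
Net pay = $2,373.61 − $1,219.33 = $1,154.28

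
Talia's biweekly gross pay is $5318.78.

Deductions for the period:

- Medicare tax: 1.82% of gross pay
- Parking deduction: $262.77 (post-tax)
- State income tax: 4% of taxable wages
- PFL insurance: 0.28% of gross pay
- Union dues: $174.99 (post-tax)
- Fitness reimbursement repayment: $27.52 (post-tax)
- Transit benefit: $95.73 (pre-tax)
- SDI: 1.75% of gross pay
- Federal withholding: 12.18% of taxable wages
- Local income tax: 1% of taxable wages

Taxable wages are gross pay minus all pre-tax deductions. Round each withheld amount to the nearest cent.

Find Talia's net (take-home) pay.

Transit benefit: $95.73
Taxable wages = $5318.78 − $95.73 = $5223.05
Local income tax: $5223.05 × 0.01 = $52.23
State income tax: $5223.05 × 0.04 = $208.92
Federal withholding: $5223.05 × 0.1218 = $636.17
PFL insurance: $5318.78 × 0.0028 = $14.89
Medicare tax: $5318.78 × 0.0182 = $96.80
SDI: $5318.78 × 0.0175 = $93.08
Parking deduction: $262.77
Union dues: $174.99
Fitness reimbursement repayment: $27.52
Total deductions = $95.73 + $52.23 + $208.92 + $636.17 + $14.89 + $96.80 + $93.08 + $262.77 + $174.99 + $27.52 = $1663.10
Net pay = $5318.78 − $1663.10 = $3655.68

$3655.68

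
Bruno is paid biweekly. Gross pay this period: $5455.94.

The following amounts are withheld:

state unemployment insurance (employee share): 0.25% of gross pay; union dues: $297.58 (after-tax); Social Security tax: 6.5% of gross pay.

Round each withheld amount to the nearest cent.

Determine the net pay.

$4790.08

Social Security tax: $5455.94 × 0.065 = $354.64
State unemployment insurance (employee share): $5455.94 × 0.0025 = $13.64
Union dues: $297.58
Total deductions = $354.64 + $13.64 + $297.58 = $665.86
Net pay = $5455.94 − $665.86 = $4790.08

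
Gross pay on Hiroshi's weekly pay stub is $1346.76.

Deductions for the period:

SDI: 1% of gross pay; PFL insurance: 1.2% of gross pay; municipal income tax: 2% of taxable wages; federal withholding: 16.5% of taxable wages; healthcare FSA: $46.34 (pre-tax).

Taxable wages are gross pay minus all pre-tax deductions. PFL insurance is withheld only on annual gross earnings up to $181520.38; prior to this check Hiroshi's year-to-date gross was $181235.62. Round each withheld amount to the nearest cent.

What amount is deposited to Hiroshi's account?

$1042.95

Healthcare FSA: $46.34
Taxable wages = $1346.76 − $46.34 = $1300.42
Municipal income tax: $1300.42 × 0.02 = $26.01
Federal withholding: $1300.42 × 0.165 = $214.57
SDI: $1346.76 × 0.01 = $13.47
PFL insurance: only $181520.38 − $181235.62 = $284.76 of this check is subject → $284.76 × 0.012 = $3.42
Total deductions = $46.34 + $26.01 + $214.57 + $13.47 + $3.42 = $303.81
Net pay = $1346.76 − $303.81 = $1042.95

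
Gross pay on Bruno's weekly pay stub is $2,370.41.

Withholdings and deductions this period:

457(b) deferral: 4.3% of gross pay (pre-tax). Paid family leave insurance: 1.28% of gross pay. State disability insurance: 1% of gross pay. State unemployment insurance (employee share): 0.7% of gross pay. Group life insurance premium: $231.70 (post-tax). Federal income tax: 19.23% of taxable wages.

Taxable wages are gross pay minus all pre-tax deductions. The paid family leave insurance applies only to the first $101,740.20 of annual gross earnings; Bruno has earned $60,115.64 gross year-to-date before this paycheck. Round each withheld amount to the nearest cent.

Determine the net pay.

457(b) deferral: $2,370.41 × 0.043 = $101.93
Taxable wages = $2,370.41 − $101.93 = $2,268.48
Federal income tax: $2,268.48 × 0.1923 = $436.23
State unemployment insurance (employee share): $2,370.41 × 0.007 = $16.59
Paid family leave insurance: cap not yet reached, full $2,370.41 is subject → $2,370.41 × 0.0128 = $30.34
State disability insurance: $2,370.41 × 0.01 = $23.70
Group life insurance premium: $231.70
Total deductions = $101.93 + $436.23 + $16.59 + $30.34 + $23.70 + $231.70 = $840.49
Net pay = $2,370.41 − $840.49 = $1,529.92

$1,529.92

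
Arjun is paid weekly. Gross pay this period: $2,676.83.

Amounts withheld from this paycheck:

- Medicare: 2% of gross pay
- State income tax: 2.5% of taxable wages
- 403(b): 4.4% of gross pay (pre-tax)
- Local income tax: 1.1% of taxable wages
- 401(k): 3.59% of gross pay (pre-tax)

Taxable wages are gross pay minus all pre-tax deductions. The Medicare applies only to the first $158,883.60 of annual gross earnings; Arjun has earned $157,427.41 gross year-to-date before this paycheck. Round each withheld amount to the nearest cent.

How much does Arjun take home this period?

$2,345.17

401(k): $2,676.83 × 0.0359 = $96.10
403(b): $2,676.83 × 0.044 = $117.78
Pre-tax total = $96.10 + $117.78 = $213.88
Taxable wages = $2,676.83 − $213.88 = $2,462.95
State income tax: $2,462.95 × 0.025 = $61.57
Local income tax: $2,462.95 × 0.011 = $27.09
Medicare: only $158,883.60 − $157,427.41 = $1,456.19 of this check is subject → $1,456.19 × 0.02 = $29.12
Total deductions = $96.10 + $117.78 + $61.57 + $27.09 + $29.12 = $331.66
Net pay = $2,676.83 − $331.66 = $2,345.17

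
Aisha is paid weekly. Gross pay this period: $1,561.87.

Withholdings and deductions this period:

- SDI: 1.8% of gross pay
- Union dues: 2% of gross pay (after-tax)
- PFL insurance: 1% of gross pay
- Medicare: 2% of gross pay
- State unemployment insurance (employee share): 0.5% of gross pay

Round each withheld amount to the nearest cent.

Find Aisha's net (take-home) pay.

PFL insurance: $1,561.87 × 0.01 = $15.62
SDI: $1,561.87 × 0.018 = $28.11
Medicare: $1,561.87 × 0.02 = $31.24
State unemployment insurance (employee share): $1,561.87 × 0.005 = $7.81
Union dues: $1,561.87 × 0.02 = $31.24
Total deductions = $15.62 + $28.11 + $31.24 + $7.81 + $31.24 = $114.02
Net pay = $1,561.87 − $114.02 = $1,447.85

$1,447.85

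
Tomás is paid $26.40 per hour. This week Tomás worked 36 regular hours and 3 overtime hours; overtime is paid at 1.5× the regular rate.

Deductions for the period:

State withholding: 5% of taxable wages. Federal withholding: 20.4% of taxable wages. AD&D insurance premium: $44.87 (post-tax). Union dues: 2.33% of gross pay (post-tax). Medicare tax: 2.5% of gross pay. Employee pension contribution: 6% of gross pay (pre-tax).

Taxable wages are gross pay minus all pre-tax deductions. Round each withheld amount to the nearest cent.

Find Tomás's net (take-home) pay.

Regular pay: 36 × $26.40 = $950.40
Overtime pay: 3 × $26.40 × 1.5 = $118.80
Gross pay = $950.40 + $118.80 = $1,069.20
Employee pension contribution: $1,069.20 × 0.06 = $64.15
Taxable wages = $1,069.20 − $64.15 = $1,005.05
State withholding: $1,005.05 × 0.05 = $50.25
Federal withholding: $1,005.05 × 0.204 = $205.03
Medicare tax: $1,069.20 × 0.025 = $26.73
AD&D insurance premium: $44.87
Union dues: $1,069.20 × 0.0233 = $24.91
Total deductions = $64.15 + $50.25 + $205.03 + $26.73 + $44.87 + $24.91 = $415.94
Net pay = $1,069.20 − $415.94 = $653.26

$653.26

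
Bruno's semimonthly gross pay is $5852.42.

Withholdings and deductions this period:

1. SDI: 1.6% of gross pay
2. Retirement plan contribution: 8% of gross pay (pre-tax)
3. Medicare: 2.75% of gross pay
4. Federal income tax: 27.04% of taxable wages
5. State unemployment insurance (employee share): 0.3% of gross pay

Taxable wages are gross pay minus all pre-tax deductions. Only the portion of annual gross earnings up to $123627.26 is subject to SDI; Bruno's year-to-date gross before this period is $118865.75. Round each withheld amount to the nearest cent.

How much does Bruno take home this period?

$3673.65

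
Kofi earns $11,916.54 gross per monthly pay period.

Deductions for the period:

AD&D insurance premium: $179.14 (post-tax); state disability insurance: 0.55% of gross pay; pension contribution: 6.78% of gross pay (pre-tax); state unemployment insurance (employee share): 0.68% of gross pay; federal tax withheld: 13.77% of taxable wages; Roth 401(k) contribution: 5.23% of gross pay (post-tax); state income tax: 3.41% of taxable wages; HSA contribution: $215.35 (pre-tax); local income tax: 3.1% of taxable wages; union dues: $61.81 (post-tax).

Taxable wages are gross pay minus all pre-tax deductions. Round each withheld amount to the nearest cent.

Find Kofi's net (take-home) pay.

HSA contribution: $215.35
Pension contribution: $11,916.54 × 0.0678 = $807.94
Pre-tax total = $215.35 + $807.94 = $1,023.29
Taxable wages = $11,916.54 − $1,023.29 = $10,893.25
State income tax: $10,893.25 × 0.0341 = $371.46
Federal tax withheld: $10,893.25 × 0.1377 = $1,500.00
Local income tax: $10,893.25 × 0.031 = $337.69
State unemployment insurance (employee share): $11,916.54 × 0.0068 = $81.03
State disability insurance: $11,916.54 × 0.0055 = $65.54
Union dues: $61.81
AD&D insurance premium: $179.14
Roth 401(k) contribution: $11,916.54 × 0.0523 = $623.24
Total deductions = $215.35 + $807.94 + $371.46 + $1,500.00 + $337.69 + $81.03 + $65.54 + $61.81 + $179.14 + $623.24 = $4,243.20
Net pay = $11,916.54 − $4,243.20 = $7,673.34

$7,673.34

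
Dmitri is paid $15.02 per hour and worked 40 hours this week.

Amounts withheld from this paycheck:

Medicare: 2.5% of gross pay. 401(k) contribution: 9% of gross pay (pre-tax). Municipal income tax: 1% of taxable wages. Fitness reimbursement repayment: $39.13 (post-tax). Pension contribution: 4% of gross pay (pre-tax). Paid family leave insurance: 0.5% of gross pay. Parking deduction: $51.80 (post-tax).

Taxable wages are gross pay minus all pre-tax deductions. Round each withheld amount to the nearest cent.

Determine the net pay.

Gross pay: 40 × $15.02 = $600.80
401(k) contribution: $600.80 × 0.09 = $54.07
Pension contribution: $600.80 × 0.04 = $24.03
Pre-tax total = $54.07 + $24.03 = $78.10
Taxable wages = $600.80 − $78.10 = $522.70
Municipal income tax: $522.70 × 0.01 = $5.23
Medicare: $600.80 × 0.025 = $15.02
Paid family leave insurance: $600.80 × 0.005 = $3.00
Fitness reimbursement repayment: $39.13
Parking deduction: $51.80
Total deductions = $54.07 + $24.03 + $5.23 + $15.02 + $3.00 + $39.13 + $51.80 = $192.28
Net pay = $600.80 − $192.28 = $408.52

$408.52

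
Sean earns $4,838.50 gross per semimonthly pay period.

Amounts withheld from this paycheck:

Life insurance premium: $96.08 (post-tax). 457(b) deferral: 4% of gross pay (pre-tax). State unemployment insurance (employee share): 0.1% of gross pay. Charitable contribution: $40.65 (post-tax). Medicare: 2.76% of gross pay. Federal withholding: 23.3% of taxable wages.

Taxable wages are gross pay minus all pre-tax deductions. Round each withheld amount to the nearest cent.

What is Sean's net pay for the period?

457(b) deferral: $4,838.50 × 0.04 = $193.54
Taxable wages = $4,838.50 − $193.54 = $4,644.96
Federal withholding: $4,644.96 × 0.233 = $1,082.28
Medicare: $4,838.50 × 0.0276 = $133.54
State unemployment insurance (employee share): $4,838.50 × 0.001 = $4.84
Charitable contribution: $40.65
Life insurance premium: $96.08
Total deductions = $193.54 + $1,082.28 + $133.54 + $4.84 + $40.65 + $96.08 = $1,550.93
Net pay = $4,838.50 − $1,550.93 = $3,287.57

$3,287.57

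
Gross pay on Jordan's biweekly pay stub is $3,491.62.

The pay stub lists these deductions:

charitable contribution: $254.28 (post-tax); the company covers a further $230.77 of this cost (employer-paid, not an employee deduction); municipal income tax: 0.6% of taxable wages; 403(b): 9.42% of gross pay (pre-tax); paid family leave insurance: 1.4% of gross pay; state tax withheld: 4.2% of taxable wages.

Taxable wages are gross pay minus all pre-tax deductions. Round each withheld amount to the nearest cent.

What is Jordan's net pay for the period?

403(b): $3,491.62 × 0.0942 = $328.91
Taxable wages = $3,491.62 − $328.91 = $3,162.71
Municipal income tax: $3,162.71 × 0.006 = $18.98
State tax withheld: $3,162.71 × 0.042 = $132.83
Paid family leave insurance: $3,491.62 × 0.014 = $48.88
Charitable contribution: $254.28
(Employer's $230.77 toward charitable contribution is not withheld from the employee.)
Total deductions = $328.91 + $18.98 + $132.83 + $48.88 + $254.28 = $783.88
Net pay = $3,491.62 − $783.88 = $2,707.74

$2,707.74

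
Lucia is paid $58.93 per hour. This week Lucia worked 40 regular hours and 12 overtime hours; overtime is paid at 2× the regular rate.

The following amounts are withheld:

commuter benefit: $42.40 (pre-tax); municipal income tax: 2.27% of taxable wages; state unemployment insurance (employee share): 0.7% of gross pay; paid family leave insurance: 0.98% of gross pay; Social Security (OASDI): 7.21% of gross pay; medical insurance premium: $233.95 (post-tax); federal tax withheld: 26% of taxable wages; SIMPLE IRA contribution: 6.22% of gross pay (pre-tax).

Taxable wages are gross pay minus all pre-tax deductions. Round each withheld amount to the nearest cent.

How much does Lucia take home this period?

$1937.38

Regular pay: 40 × $58.93 = $2357.20
Overtime pay: 12 × $58.93 × 2 = $1414.32
Gross pay = $2357.20 + $1414.32 = $3771.52
Commuter benefit: $42.40
SIMPLE IRA contribution: $3771.52 × 0.0622 = $234.59
Pre-tax total = $42.40 + $234.59 = $276.99
Taxable wages = $3771.52 − $276.99 = $3494.53
Municipal income tax: $3494.53 × 0.0227 = $79.33
Federal tax withheld: $3494.53 × 0.26 = $908.58
State unemployment insurance (employee share): $3771.52 × 0.007 = $26.40
Paid family leave insurance: $3771.52 × 0.0098 = $36.96
Social Security (OASDI): $3771.52 × 0.0721 = $271.93
Medical insurance premium: $233.95
Total deductions = $42.40 + $234.59 + $79.33 + $908.58 + $26.40 + $36.96 + $271.93 + $233.95 = $1834.14
Net pay = $3771.52 − $1834.14 = $1937.38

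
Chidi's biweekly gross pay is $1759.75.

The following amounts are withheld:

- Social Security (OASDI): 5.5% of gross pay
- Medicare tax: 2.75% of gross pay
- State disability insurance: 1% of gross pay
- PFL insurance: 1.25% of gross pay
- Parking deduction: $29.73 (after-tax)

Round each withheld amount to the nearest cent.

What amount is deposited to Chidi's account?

PFL insurance: $1759.75 × 0.0125 = $22.00
Medicare tax: $1759.75 × 0.0275 = $48.39
State disability insurance: $1759.75 × 0.01 = $17.60
Social Security (OASDI): $1759.75 × 0.055 = $96.79
Parking deduction: $29.73
Total deductions = $22.00 + $48.39 + $17.60 + $96.79 + $29.73 = $214.51
Net pay = $1759.75 − $214.51 = $1545.24

$1545.24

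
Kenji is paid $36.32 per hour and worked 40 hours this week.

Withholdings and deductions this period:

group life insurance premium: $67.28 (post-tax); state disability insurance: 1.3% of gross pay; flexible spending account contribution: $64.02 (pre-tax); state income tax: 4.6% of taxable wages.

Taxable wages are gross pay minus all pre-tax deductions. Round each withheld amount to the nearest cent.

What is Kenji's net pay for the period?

$1,238.73

Gross pay: 40 × $36.32 = $1,452.80
Flexible spending account contribution: $64.02
Taxable wages = $1,452.80 − $64.02 = $1,388.78
State income tax: $1,388.78 × 0.046 = $63.88
State disability insurance: $1,452.80 × 0.013 = $18.89
Group life insurance premium: $67.28
Total deductions = $64.02 + $63.88 + $18.89 + $67.28 = $214.07
Net pay = $1,452.80 − $214.07 = $1,238.73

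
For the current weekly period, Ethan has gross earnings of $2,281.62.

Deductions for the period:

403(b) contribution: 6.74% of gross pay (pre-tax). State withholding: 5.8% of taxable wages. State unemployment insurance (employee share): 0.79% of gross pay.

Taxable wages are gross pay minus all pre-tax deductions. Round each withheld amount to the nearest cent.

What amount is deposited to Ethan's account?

403(b) contribution: $2,281.62 × 0.0674 = $153.78
Taxable wages = $2,281.62 − $153.78 = $2,127.84
State withholding: $2,127.84 × 0.058 = $123.41
State unemployment insurance (employee share): $2,281.62 × 0.0079 = $18.02
Total deductions = $153.78 + $123.41 + $18.02 = $295.21
Net pay = $2,281.62 − $295.21 = $1,986.41

$1,986.41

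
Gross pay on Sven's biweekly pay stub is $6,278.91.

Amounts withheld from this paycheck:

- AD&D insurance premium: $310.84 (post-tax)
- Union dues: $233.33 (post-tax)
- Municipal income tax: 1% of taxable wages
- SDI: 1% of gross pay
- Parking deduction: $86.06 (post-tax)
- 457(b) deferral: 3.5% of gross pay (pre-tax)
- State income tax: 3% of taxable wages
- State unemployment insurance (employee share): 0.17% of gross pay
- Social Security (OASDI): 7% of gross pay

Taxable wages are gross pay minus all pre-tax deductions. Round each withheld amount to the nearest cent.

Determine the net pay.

$4,673.58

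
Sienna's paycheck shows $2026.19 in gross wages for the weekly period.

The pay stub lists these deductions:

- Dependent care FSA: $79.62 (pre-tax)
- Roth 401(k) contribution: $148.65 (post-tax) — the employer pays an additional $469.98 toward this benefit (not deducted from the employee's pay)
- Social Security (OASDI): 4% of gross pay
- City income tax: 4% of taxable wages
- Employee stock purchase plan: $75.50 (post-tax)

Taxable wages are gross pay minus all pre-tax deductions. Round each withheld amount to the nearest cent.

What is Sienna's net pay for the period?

Dependent care FSA: $79.62
Taxable wages = $2026.19 − $79.62 = $1946.57
City income tax: $1946.57 × 0.04 = $77.86
Social Security (OASDI): $2026.19 × 0.04 = $81.05
Roth 401(k) contribution: $148.65
Employee stock purchase plan: $75.50
(Employer's $469.98 toward Roth 401(k) contribution is not withheld from the employee.)
Total deductions = $79.62 + $77.86 + $81.05 + $148.65 + $75.50 = $462.68
Net pay = $2026.19 − $462.68 = $1563.51

$1563.51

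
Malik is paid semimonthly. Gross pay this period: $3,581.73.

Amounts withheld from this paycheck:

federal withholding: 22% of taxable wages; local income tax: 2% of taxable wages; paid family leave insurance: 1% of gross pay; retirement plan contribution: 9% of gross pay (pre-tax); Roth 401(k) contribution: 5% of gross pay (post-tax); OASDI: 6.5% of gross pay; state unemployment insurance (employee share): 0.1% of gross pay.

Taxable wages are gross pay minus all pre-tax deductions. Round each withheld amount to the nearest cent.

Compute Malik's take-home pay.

Retirement plan contribution: $3,581.73 × 0.09 = $322.36
Taxable wages = $3,581.73 − $322.36 = $3,259.37
Local income tax: $3,259.37 × 0.02 = $65.19
Federal withholding: $3,259.37 × 0.22 = $717.06
Paid family leave insurance: $3,581.73 × 0.01 = $35.82
OASDI: $3,581.73 × 0.065 = $232.81
State unemployment insurance (employee share): $3,581.73 × 0.001 = $3.58
Roth 401(k) contribution: $3,581.73 × 0.05 = $179.09
Total deductions = $322.36 + $65.19 + $717.06 + $35.82 + $232.81 + $3.58 + $179.09 = $1,555.91
Net pay = $3,581.73 − $1,555.91 = $2,025.82

$2,025.82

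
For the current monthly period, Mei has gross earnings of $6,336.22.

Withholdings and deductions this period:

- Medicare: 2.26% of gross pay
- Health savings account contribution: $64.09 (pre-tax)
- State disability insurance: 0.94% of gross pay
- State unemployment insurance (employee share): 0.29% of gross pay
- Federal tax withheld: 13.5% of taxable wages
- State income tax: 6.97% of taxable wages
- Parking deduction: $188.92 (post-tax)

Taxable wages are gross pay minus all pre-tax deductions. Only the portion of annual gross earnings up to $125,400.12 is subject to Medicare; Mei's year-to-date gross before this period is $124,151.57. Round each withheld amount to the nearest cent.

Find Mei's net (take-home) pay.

$4,693.14

Health savings account contribution: $64.09
Taxable wages = $6,336.22 − $64.09 = $6,272.13
Federal tax withheld: $6,272.13 × 0.135 = $846.74
State income tax: $6,272.13 × 0.0697 = $437.17
Medicare: only $125,400.12 − $124,151.57 = $1,248.55 of this check is subject → $1,248.55 × 0.0226 = $28.22
State disability insurance: $6,336.22 × 0.0094 = $59.56
State unemployment insurance (employee share): $6,336.22 × 0.0029 = $18.38
Parking deduction: $188.92
Total deductions = $64.09 + $846.74 + $437.17 + $28.22 + $59.56 + $18.38 + $188.92 = $1,643.08
Net pay = $6,336.22 − $1,643.08 = $4,693.14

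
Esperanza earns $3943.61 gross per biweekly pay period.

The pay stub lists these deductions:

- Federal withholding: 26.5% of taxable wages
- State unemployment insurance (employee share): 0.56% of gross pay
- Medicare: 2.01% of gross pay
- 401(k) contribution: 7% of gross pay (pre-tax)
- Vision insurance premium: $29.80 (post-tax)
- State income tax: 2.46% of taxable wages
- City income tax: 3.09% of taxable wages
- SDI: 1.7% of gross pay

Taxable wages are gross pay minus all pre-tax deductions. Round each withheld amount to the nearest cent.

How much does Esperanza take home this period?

$2293.92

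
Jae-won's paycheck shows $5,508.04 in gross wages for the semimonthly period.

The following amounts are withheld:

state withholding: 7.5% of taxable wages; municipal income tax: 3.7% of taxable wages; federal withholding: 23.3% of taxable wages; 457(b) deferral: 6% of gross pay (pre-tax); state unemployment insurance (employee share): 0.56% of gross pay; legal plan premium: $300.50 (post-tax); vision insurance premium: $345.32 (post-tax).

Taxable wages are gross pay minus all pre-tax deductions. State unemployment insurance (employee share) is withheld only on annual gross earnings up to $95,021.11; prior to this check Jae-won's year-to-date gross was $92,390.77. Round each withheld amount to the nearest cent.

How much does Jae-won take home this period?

$2,730.75

457(b) deferral: $5,508.04 × 0.06 = $330.48
Taxable wages = $5,508.04 − $330.48 = $5,177.56
Federal withholding: $5,177.56 × 0.233 = $1,206.37
State withholding: $5,177.56 × 0.075 = $388.32
Municipal income tax: $5,177.56 × 0.037 = $191.57
State unemployment insurance (employee share): only $95,021.11 − $92,390.77 = $2,630.34 of this check is subject → $2,630.34 × 0.0056 = $14.73
Legal plan premium: $300.50
Vision insurance premium: $345.32
Total deductions = $330.48 + $1,206.37 + $388.32 + $191.57 + $14.73 + $300.50 + $345.32 = $2,777.29
Net pay = $5,508.04 − $2,777.29 = $2,730.75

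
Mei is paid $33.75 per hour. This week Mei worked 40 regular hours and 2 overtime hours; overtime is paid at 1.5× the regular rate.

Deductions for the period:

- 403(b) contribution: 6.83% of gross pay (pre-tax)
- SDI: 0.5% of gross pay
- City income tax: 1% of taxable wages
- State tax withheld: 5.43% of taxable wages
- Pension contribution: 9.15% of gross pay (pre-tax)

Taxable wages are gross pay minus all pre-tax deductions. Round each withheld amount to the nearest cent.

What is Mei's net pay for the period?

$1133.68

Regular pay: 40 × $33.75 = $1350.00
Overtime pay: 2 × $33.75 × 1.5 = $101.25
Gross pay = $1350.00 + $101.25 = $1451.25
403(b) contribution: $1451.25 × 0.0683 = $99.12
Pension contribution: $1451.25 × 0.0915 = $132.79
Pre-tax total = $99.12 + $132.79 = $231.91
Taxable wages = $1451.25 − $231.91 = $1219.34
State tax withheld: $1219.34 × 0.0543 = $66.21
City income tax: $1219.34 × 0.01 = $12.19
SDI: $1451.25 × 0.005 = $7.26
Total deductions = $99.12 + $132.79 + $66.21 + $12.19 + $7.26 = $317.57
Net pay = $1451.25 − $317.57 = $1133.68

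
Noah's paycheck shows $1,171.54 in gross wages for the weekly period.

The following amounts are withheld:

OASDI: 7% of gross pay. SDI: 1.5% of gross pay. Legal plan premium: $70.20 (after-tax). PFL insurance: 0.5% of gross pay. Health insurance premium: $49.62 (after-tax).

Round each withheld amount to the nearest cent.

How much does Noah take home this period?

OASDI: $1,171.54 × 0.07 = $82.01
PFL insurance: $1,171.54 × 0.005 = $5.86
SDI: $1,171.54 × 0.015 = $17.57
Legal plan premium: $70.20
Health insurance premium: $49.62
Total deductions = $82.01 + $5.86 + $17.57 + $70.20 + $49.62 = $225.26
Net pay = $1,171.54 − $225.26 = $946.28

$946.28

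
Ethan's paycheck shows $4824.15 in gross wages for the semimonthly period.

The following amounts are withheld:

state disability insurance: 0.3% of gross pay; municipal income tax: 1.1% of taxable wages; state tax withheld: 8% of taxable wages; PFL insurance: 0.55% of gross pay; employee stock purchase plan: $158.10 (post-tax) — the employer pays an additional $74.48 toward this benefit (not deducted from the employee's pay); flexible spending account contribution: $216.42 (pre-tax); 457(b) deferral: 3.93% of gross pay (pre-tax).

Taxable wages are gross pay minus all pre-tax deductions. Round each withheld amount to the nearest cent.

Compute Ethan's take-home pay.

$3816.99

457(b) deferral: $4824.15 × 0.0393 = $189.59
Flexible spending account contribution: $216.42
Pre-tax total = $189.59 + $216.42 = $406.01
Taxable wages = $4824.15 − $406.01 = $4418.14
State tax withheld: $4418.14 × 0.08 = $353.45
Municipal income tax: $4418.14 × 0.011 = $48.60
PFL insurance: $4824.15 × 0.0055 = $26.53
State disability insurance: $4824.15 × 0.003 = $14.47
Employee stock purchase plan: $158.10
(Employer's $74.48 toward employee stock purchase plan is not withheld from the employee.)
Total deductions = $189.59 + $216.42 + $353.45 + $48.60 + $26.53 + $14.47 + $158.10 = $1007.16
Net pay = $4824.15 − $1007.16 = $3816.99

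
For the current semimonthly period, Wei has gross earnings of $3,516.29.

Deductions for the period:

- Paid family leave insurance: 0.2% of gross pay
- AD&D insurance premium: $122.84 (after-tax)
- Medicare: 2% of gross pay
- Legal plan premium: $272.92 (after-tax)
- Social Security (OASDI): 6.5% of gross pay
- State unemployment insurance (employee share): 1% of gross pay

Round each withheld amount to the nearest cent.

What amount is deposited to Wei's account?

Social Security (OASDI): $3,516.29 × 0.065 = $228.56
State unemployment insurance (employee share): $3,516.29 × 0.01 = $35.16
Paid family leave insurance: $3,516.29 × 0.002 = $7.03
Medicare: $3,516.29 × 0.02 = $70.33
Legal plan premium: $272.92
AD&D insurance premium: $122.84
Total deductions = $228.56 + $35.16 + $7.03 + $70.33 + $272.92 + $122.84 = $736.84
Net pay = $3,516.29 − $736.84 = $2,779.45

$2,779.45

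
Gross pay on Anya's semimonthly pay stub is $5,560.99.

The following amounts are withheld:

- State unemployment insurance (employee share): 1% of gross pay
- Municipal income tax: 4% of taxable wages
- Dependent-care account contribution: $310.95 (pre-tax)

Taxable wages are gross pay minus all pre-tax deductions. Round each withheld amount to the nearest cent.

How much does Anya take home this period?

$4,984.43

Dependent-care account contribution: $310.95
Taxable wages = $5,560.99 − $310.95 = $5,250.04
Municipal income tax: $5,250.04 × 0.04 = $210.00
State unemployment insurance (employee share): $5,560.99 × 0.01 = $55.61
Total deductions = $310.95 + $210.00 + $55.61 = $576.56
Net pay = $5,560.99 − $576.56 = $4,984.43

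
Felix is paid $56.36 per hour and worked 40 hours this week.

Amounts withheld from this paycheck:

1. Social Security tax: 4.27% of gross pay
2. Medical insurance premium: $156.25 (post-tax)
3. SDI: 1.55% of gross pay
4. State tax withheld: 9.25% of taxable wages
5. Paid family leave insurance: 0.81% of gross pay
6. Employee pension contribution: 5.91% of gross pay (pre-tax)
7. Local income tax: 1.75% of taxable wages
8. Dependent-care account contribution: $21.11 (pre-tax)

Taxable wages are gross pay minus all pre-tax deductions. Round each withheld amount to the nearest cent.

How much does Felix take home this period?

$1563.34

Gross pay: 40 × $56.36 = $2254.40
Dependent-care account contribution: $21.11
Employee pension contribution: $2254.40 × 0.0591 = $133.24
Pre-tax total = $21.11 + $133.24 = $154.35
Taxable wages = $2254.40 − $154.35 = $2100.05
Local income tax: $2100.05 × 0.0175 = $36.75
State tax withheld: $2100.05 × 0.0925 = $194.25
Social Security tax: $2254.40 × 0.0427 = $96.26
SDI: $2254.40 × 0.0155 = $34.94
Paid family leave insurance: $2254.40 × 0.0081 = $18.26
Medical insurance premium: $156.25
Total deductions = $21.11 + $133.24 + $36.75 + $194.25 + $96.26 + $34.94 + $18.26 + $156.25 = $691.06
Net pay = $2254.40 − $691.06 = $1563.34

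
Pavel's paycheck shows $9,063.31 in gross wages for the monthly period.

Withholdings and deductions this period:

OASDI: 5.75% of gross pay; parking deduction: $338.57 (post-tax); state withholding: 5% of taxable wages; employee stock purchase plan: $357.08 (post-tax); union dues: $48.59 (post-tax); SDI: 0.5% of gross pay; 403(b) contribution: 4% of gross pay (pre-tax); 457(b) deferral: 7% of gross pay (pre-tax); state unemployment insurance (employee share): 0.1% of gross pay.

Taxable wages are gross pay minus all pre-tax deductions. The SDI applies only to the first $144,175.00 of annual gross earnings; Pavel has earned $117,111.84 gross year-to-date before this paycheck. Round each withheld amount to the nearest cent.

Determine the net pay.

$6,343.27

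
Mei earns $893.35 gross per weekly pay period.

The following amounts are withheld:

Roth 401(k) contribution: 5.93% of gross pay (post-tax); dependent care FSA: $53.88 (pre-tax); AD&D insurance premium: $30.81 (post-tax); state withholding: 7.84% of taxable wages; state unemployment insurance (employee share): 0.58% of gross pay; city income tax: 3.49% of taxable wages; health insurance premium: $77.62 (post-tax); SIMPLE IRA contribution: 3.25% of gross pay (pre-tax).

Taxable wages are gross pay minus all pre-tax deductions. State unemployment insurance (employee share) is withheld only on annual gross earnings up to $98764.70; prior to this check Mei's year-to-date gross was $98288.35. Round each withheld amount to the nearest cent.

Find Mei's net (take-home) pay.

$554.45

Dependent care FSA: $53.88
SIMPLE IRA contribution: $893.35 × 0.0325 = $29.03
Pre-tax total = $53.88 + $29.03 = $82.91
Taxable wages = $893.35 − $82.91 = $810.44
City income tax: $810.44 × 0.0349 = $28.28
State withholding: $810.44 × 0.0784 = $63.54
State unemployment insurance (employee share): only $98764.70 − $98288.35 = $476.35 of this check is subject → $476.35 × 0.0058 = $2.76
Health insurance premium: $77.62
AD&D insurance premium: $30.81
Roth 401(k) contribution: $893.35 × 0.0593 = $52.98
Total deductions = $53.88 + $29.03 + $28.28 + $63.54 + $2.76 + $77.62 + $30.81 + $52.98 = $338.90
Net pay = $893.35 − $338.90 = $554.45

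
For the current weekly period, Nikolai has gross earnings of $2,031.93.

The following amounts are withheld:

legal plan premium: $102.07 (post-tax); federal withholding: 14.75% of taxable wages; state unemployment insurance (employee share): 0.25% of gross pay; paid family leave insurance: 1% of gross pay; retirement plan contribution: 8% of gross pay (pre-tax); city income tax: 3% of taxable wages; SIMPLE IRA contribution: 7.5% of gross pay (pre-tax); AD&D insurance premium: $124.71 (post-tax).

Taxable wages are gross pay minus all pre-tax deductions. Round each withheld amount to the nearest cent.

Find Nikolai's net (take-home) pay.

$1,160.04

Retirement plan contribution: $2,031.93 × 0.08 = $162.55
SIMPLE IRA contribution: $2,031.93 × 0.075 = $152.39
Pre-tax total = $162.55 + $152.39 = $314.94
Taxable wages = $2,031.93 − $314.94 = $1,716.99
Federal withholding: $1,716.99 × 0.1475 = $253.26
City income tax: $1,716.99 × 0.03 = $51.51
State unemployment insurance (employee share): $2,031.93 × 0.0025 = $5.08
Paid family leave insurance: $2,031.93 × 0.01 = $20.32
AD&D insurance premium: $124.71
Legal plan premium: $102.07
Total deductions = $162.55 + $152.39 + $253.26 + $51.51 + $5.08 + $20.32 + $124.71 + $102.07 = $871.89
Net pay = $2,031.93 − $871.89 = $1,160.04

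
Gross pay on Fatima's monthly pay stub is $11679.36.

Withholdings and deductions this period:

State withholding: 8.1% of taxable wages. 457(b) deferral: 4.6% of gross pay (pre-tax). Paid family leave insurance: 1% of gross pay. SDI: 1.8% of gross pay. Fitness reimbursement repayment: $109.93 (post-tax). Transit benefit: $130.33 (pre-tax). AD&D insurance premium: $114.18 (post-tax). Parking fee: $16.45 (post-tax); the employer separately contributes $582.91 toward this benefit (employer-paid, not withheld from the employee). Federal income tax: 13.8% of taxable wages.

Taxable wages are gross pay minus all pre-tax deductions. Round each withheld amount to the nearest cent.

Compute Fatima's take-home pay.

$8032.62

Transit benefit: $130.33
457(b) deferral: $11679.36 × 0.046 = $537.25
Pre-tax total = $130.33 + $537.25 = $667.58
Taxable wages = $11679.36 − $667.58 = $11011.78
Federal income tax: $11011.78 × 0.138 = $1519.63
State withholding: $11011.78 × 0.081 = $891.95
Paid family leave insurance: $11679.36 × 0.01 = $116.79
SDI: $11679.36 × 0.018 = $210.23
Parking fee: $16.45
AD&D insurance premium: $114.18
Fitness reimbursement repayment: $109.93
(Employer's $582.91 toward parking fee is not withheld from the employee.)
Total deductions = $130.33 + $537.25 + $1519.63 + $891.95 + $116.79 + $210.23 + $16.45 + $114.18 + $109.93 = $3646.74
Net pay = $11679.36 − $3646.74 = $8032.62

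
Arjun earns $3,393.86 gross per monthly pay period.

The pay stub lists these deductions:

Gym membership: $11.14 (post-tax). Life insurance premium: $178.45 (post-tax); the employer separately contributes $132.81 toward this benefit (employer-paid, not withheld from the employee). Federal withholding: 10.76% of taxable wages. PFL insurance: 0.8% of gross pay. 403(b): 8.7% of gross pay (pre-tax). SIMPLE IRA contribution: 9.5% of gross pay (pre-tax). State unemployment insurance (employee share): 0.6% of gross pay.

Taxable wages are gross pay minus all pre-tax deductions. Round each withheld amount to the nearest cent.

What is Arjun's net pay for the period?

$2,240.35

403(b): $3,393.86 × 0.087 = $295.27
SIMPLE IRA contribution: $3,393.86 × 0.095 = $322.42
Pre-tax total = $295.27 + $322.42 = $617.69
Taxable wages = $3,393.86 − $617.69 = $2,776.17
Federal withholding: $2,776.17 × 0.1076 = $298.72
State unemployment insurance (employee share): $3,393.86 × 0.006 = $20.36
PFL insurance: $3,393.86 × 0.008 = $27.15
Gym membership: $11.14
Life insurance premium: $178.45
(Employer's $132.81 toward life insurance premium is not withheld from the employee.)
Total deductions = $295.27 + $322.42 + $298.72 + $20.36 + $27.15 + $11.14 + $178.45 = $1,153.51
Net pay = $3,393.86 − $1,153.51 = $2,240.35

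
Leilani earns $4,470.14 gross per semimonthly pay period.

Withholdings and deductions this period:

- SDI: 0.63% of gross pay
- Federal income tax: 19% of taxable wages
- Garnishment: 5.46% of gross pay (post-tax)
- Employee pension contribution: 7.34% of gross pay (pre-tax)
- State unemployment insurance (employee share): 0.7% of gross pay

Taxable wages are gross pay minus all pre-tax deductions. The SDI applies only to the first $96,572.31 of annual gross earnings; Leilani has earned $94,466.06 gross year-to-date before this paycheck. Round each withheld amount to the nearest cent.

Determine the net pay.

Employee pension contribution: $4,470.14 × 0.0734 = $328.11
Taxable wages = $4,470.14 − $328.11 = $4,142.03
Federal income tax: $4,142.03 × 0.19 = $786.99
SDI: only $96,572.31 − $94,466.06 = $2,106.25 of this check is subject → $2,106.25 × 0.0063 = $13.27
State unemployment insurance (employee share): $4,470.14 × 0.007 = $31.29
Garnishment: $4,470.14 × 0.0546 = $244.07
Total deductions = $328.11 + $786.99 + $13.27 + $31.29 + $244.07 = $1,403.73
Net pay = $4,470.14 − $1,403.73 = $3,066.41

$3,066.41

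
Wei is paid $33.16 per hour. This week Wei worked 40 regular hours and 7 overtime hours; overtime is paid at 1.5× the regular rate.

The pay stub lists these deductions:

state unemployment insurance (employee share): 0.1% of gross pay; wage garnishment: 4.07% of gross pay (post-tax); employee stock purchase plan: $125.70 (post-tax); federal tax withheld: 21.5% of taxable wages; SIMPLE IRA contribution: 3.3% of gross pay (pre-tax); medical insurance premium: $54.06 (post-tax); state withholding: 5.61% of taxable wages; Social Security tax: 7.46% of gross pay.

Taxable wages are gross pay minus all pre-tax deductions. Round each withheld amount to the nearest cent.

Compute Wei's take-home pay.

$805.82

Regular pay: 40 × $33.16 = $1,326.40
Overtime pay: 7 × $33.16 × 1.5 = $348.18
Gross pay = $1,326.40 + $348.18 = $1,674.58
SIMPLE IRA contribution: $1,674.58 × 0.033 = $55.26
Taxable wages = $1,674.58 − $55.26 = $1,619.32
Federal tax withheld: $1,619.32 × 0.215 = $348.15
State withholding: $1,619.32 × 0.0561 = $90.84
Social Security tax: $1,674.58 × 0.0746 = $124.92
State unemployment insurance (employee share): $1,674.58 × 0.001 = $1.67
Wage garnishment: $1,674.58 × 0.0407 = $68.16
Medical insurance premium: $54.06
Employee stock purchase plan: $125.70
Total deductions = $55.26 + $348.15 + $90.84 + $124.92 + $1.67 + $68.16 + $54.06 + $125.70 = $868.76
Net pay = $1,674.58 − $868.76 = $805.82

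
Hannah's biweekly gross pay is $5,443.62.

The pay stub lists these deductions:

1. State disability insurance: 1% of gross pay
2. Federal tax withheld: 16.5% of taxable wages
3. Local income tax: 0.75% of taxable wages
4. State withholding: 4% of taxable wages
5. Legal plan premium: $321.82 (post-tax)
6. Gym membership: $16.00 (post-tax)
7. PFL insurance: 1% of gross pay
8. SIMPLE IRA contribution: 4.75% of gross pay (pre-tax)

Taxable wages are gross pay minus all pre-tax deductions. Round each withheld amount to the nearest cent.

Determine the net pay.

SIMPLE IRA contribution: $5,443.62 × 0.0475 = $258.57
Taxable wages = $5,443.62 − $258.57 = $5,185.05
Local income tax: $5,185.05 × 0.0075 = $38.89
State withholding: $5,185.05 × 0.04 = $207.40
Federal tax withheld: $5,185.05 × 0.165 = $855.53
PFL insurance: $5,443.62 × 0.01 = $54.44
State disability insurance: $5,443.62 × 0.01 = $54.44
Gym membership: $16.00
Legal plan premium: $321.82
Total deductions = $258.57 + $38.89 + $207.40 + $855.53 + $54.44 + $54.44 + $16.00 + $321.82 = $1,807.09
Net pay = $5,443.62 − $1,807.09 = $3,636.53

$3,636.53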